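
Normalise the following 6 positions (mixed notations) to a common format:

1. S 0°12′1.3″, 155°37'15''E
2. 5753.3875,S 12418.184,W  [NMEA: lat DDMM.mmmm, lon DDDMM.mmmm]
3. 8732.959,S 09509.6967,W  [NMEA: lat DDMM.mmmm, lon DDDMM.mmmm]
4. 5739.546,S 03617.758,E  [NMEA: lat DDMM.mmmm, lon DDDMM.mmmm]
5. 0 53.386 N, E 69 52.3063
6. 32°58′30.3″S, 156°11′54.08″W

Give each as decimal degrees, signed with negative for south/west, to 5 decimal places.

Point 1:
  Lat: 0 + 12/60 + 1.3/3600 = 0.200361
  S ⇒ negate
  Lon: 155° + 37/60 + 15/3600 = 155 + 0.616667 + 0.004167 = 155.620833
  E ⇒ keep positive
Point 2:
  Latitude: split at 2 digits → 57° and 53.3875′; 57 + 53.3875/60 = 57.889792
  hemisphere S, so the sign is −
  λ: degrees = first 3 digits = 124, minutes = 18.184; 124 + 18.184/60 = 124.303067
  W ⇒ negate
Point 3:
  φ: split at 2 digits → 87° and 32.959′; 87 + 32.959/60 = 87.549317
  S ⇒ negate
  Longitude: degrees = first 3 digits = 95, minutes = 9.6967; 95 + 9.6967/60 = 95.161612
  W → negative
Point 4:
  Latitude: degrees = first 2 digits = 57, minutes = 39.546; 57 + 39.546/60 = 57.659100
  S ⇒ negate
  Longitude: split at 3 digits → 036° and 17.758′; 36 + 17.758/60 = 36.295967
  E ⇒ keep positive
Point 5:
  Lat: 53.386′ = 0.889767°; total 0.889767
  N → positive
  Lon: 69 + 52.3063/60 = 69.871772
  E ⇒ keep positive
Point 6:
  φ: 32 + 58/60 + 30.3/3600 = 32.975083
  hemisphere S, so the sign is −
  λ: 156° + 11/60 + 54.08/3600 = 156 + 0.183333 + 0.015022 = 156.198356
  hemisphere W, so the sign is −

1. -0.20036, 155.62083
2. -57.88979, -124.30307
3. -87.54932, -95.16161
4. -57.65910, 36.29597
5. 0.88977, 69.87177
6. -32.97508, -156.19836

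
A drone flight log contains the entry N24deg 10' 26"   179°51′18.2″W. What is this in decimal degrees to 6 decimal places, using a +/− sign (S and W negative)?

φ: 24° + 10/60 + 26/3600 = 24 + 0.166667 + 0.007222 = 24.1738889
N ⇒ keep positive
Lon: 179° + 51/60 + 18.2/3600 = 179 + 0.850000 + 0.005056 = 179.8550556
hemisphere W, so the sign is −

24.173889, -179.855056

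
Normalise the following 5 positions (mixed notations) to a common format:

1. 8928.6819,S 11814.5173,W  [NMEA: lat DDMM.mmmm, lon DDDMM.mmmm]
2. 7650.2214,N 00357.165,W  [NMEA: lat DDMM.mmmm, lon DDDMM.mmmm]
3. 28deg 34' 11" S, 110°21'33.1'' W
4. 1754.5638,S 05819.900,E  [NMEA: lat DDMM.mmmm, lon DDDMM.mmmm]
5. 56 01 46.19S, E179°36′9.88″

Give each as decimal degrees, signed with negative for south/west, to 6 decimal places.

1. -89.478032, -118.241955
2. 76.837023, -3.952750
3. -28.569722, -110.359194
4. -17.909397, 58.331667
5. -56.029497, 179.602744

Point 1:
  Lat: split at 2 digits → 89° and 28.6819′; 89 + 28.6819/60 = 89.4780317
  S ⇒ negate
  λ: degrees = first 3 digits = 118, minutes = 14.5173; 118 + 14.5173/60 = 118.2419550
  W ⇒ negate
Point 2:
  Lat: degrees = first 2 digits = 76, minutes = 50.2214; 76 + 50.2214/60 = 76.8370233
  N ⇒ keep positive
  Lon: split at 3 digits → 003° and 57.165′; 3 + 57.165/60 = 3.9527500
  W ⇒ negate
Point 3:
  Lat: 28 + 34/60 + 11/3600 = 28.5697222
  hemisphere S, so the sign is −
  λ: 21′ + 33.1″ = 21.55167′; 110 + 21.55167/60 = 110.3591944
  hemisphere W, so the sign is −
Point 4:
  Lat: split at 2 digits → 17° and 54.5638′; 17 + 54.5638/60 = 17.9093967
  S → negative
  Longitude: degrees = first 3 digits = 58, minutes = 19.9; 58 + 19.9/60 = 58.3316667
  E ⇒ keep positive
Point 5:
  Lat: 56 + 1/60 + 46.19/3600 = 56.0294972
  S ⇒ negate
  Longitude: 36′ + 9.88″ = 36.16467′; 179 + 36.16467/60 = 179.6027444
  E ⇒ keep positive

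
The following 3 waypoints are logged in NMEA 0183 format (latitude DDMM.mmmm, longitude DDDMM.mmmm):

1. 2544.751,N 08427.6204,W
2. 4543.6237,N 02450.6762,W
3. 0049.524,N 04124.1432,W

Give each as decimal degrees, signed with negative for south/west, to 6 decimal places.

1. 25.745850, -84.460340
2. 45.727062, -24.844603
3. 0.825400, -41.402387

Point 1:
  Lat: split at 2 digits → 25° and 44.751′; 25 + 44.751/60 = 25.7458500
  N → positive
  Longitude: degrees = first 3 digits = 84, minutes = 27.6204; 84 + 27.6204/60 = 84.4603400
  W → negative
Point 2:
  φ: degrees = first 2 digits = 45, minutes = 43.6237; 45 + 43.6237/60 = 45.7270617
  N ⇒ keep positive
  Longitude: degrees = first 3 digits = 24, minutes = 50.6762; 24 + 50.6762/60 = 24.8446033
  hemisphere W, so the sign is −
Point 3:
  φ: split at 2 digits → 00° and 49.524′; 0 + 49.524/60 = 0.8254000
  N → positive
  Lon: split at 3 digits → 041° and 24.1432′; 41 + 24.1432/60 = 41.4023867
  W ⇒ negate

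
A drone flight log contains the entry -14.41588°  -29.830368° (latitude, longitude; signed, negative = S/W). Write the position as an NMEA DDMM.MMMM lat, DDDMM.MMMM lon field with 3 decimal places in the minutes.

1424.953,S / 02949.822,W

Latitude is negative → S; |value| = 14.415880
φ: minutes = (14.415880 − 14) × 60 = 24.95280
Longitude is negative → W; |value| = 29.830368
Lon: fractional part 0.830368 → 49.82208 minutes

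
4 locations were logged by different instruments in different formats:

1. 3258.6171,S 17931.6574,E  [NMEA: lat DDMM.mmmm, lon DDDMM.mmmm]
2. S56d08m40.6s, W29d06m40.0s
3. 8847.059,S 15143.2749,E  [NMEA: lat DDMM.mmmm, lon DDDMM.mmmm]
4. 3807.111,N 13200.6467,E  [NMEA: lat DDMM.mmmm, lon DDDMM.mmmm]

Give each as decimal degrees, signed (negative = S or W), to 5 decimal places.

Point 1:
  Latitude: degrees = first 2 digits = 32, minutes = 58.6171; 32 + 58.6171/60 = 32.976952
  S → negative
  Longitude: split at 3 digits → 179° and 31.6574′; 179 + 31.6574/60 = 179.527623
  E ⇒ keep positive
Point 2:
  Lat: 8′ + 40.6″ = 8.67667′; 56 + 8.67667/60 = 56.144611
  S → negative
  λ: 29 + 6/60 + 40/3600 = 29.111111
  hemisphere W, so the sign is −
Point 3:
  Latitude: degrees = first 2 digits = 88, minutes = 47.059; 88 + 47.059/60 = 88.784317
  S → negative
  Lon: degrees = first 3 digits = 151, minutes = 43.2749; 151 + 43.2749/60 = 151.721248
  E ⇒ keep positive
Point 4:
  Lat: degrees = first 2 digits = 38, minutes = 7.111; 38 + 7.111/60 = 38.118517
  N ⇒ keep positive
  Lon: split at 3 digits → 132° and 0.6467′; 132 + 0.6467/60 = 132.010778
  E → positive

1. -32.97695, 179.52762
2. -56.14461, -29.11111
3. -88.78432, 151.72125
4. 38.11852, 132.01078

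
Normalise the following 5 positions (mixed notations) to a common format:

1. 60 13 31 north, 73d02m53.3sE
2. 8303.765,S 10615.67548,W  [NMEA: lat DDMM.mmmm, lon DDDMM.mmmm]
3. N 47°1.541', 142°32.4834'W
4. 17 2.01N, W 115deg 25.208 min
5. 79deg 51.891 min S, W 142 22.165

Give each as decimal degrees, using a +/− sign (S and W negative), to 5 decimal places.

1. 60.22528, 73.04814
2. -83.06275, -106.26126
3. 47.02568, -142.54139
4. 17.03350, -115.42013
5. -79.86485, -142.36942

Point 1:
  Latitude: 60° + 13/60 + 31/3600 = 60 + 0.216667 + 0.008611 = 60.225278
  N → positive
  Longitude: 2′ + 53.3″ = 2.88833′; 73 + 2.88833/60 = 73.048139
  E → positive
Point 2:
  φ: split at 2 digits → 83° and 3.765′; 83 + 3.765/60 = 83.062750
  hemisphere S, so the sign is −
  Lon: degrees = first 3 digits = 106, minutes = 15.67548; 106 + 15.67548/60 = 106.261258
  W → negative
Point 3:
  Lat: 1.541′ = 0.025683°; total 47.025683
  N ⇒ keep positive
  Longitude: 32.4834′ = 0.541390°; total 142.541390
  W → negative
Point 4:
  Lat: 17 + 2.01/60 = 17.033500
  N ⇒ keep positive
  Longitude: 25.208′ = 0.420133°; total 115.420133
  W → negative
Point 5:
  Latitude: 51.891′ = 0.864850°; total 79.864850
  S → negative
  Lon: 142 + 22.165/60 = 142.369417
  W ⇒ negate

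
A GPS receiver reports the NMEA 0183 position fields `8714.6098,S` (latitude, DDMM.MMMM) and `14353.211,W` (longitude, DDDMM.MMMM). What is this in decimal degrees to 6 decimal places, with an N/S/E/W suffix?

87.243497° S, 143.886850° W

φ: split at 2 digits → 87° and 14.6098′; 87 + 14.6098/60 = 87.2434967
Longitude: degrees = first 3 digits = 143, minutes = 53.211; 143 + 53.211/60 = 143.8868500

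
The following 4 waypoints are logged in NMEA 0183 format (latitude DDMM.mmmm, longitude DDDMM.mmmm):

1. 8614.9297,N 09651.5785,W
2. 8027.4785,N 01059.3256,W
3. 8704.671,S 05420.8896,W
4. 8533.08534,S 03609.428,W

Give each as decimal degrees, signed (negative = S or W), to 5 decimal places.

1. 86.24883, -96.85964
2. 80.45798, -10.98876
3. -87.07785, -54.34816
4. -85.55142, -36.15713

Point 1:
  Lat: split at 2 digits → 86° and 14.9297′; 86 + 14.9297/60 = 86.248828
  N ⇒ keep positive
  λ: split at 3 digits → 096° and 51.5785′; 96 + 51.5785/60 = 96.859642
  hemisphere W, so the sign is −
Point 2:
  φ: degrees = first 2 digits = 80, minutes = 27.4785; 80 + 27.4785/60 = 80.457975
  N → positive
  Longitude: degrees = first 3 digits = 10, minutes = 59.3256; 10 + 59.3256/60 = 10.988760
  W ⇒ negate
Point 3:
  Latitude: degrees = first 2 digits = 87, minutes = 4.671; 87 + 4.671/60 = 87.077850
  S ⇒ negate
  Lon: degrees = first 3 digits = 54, minutes = 20.8896; 54 + 20.8896/60 = 54.348160
  W ⇒ negate
Point 4:
  Latitude: degrees = first 2 digits = 85, minutes = 33.08534; 85 + 33.08534/60 = 85.551422
  S ⇒ negate
  Longitude: degrees = first 3 digits = 36, minutes = 9.428; 36 + 9.428/60 = 36.157133
  W → negative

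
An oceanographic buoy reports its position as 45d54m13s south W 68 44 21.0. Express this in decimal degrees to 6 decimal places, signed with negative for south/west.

-45.903611, -68.739167

Lat: 45° + 54/60 + 13/3600 = 45 + 0.900000 + 0.003611 = 45.9036111
hemisphere S, so the sign is −
Longitude: 68 + 44/60 + 21/3600 = 68.7391667
W → negative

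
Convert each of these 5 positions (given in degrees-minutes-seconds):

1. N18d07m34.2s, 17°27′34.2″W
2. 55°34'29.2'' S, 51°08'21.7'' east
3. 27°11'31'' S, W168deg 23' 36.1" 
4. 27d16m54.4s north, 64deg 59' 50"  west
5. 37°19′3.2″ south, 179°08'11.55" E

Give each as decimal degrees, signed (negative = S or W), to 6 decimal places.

1. 18.126167, -17.459500
2. -55.574778, 51.139361
3. -27.191944, -168.393361
4. 27.281778, -64.997222
5. -37.317556, 179.136542

Point 1:
  φ: 18° + 7/60 + 34.2/3600 = 18 + 0.116667 + 0.009500 = 18.1261667
  N → positive
  Longitude: 27′ + 34.2″ = 27.57000′; 17 + 27.57000/60 = 17.4595000
  W → negative
Point 2:
  Lat: 34′ + 29.2″ = 34.48667′; 55 + 34.48667/60 = 55.5747778
  S ⇒ negate
  λ: 8′ + 21.7″ = 8.36167′; 51 + 8.36167/60 = 51.1393611
  E ⇒ keep positive
Point 3:
  Lat: 27 + 11/60 + 31/3600 = 27.1919444
  S → negative
  λ: 168° + 23/60 + 36.1/3600 = 168 + 0.383333 + 0.010028 = 168.3933611
  hemisphere W, so the sign is −
Point 4:
  Latitude: 16′ + 54.4″ = 16.90667′; 27 + 16.90667/60 = 27.2817778
  N → positive
  Longitude: 64 + 59/60 + 50/3600 = 64.9972222
  W → negative
Point 5:
  Latitude: 19′ + 3.2″ = 19.05333′; 37 + 19.05333/60 = 37.3175556
  S → negative
  Lon: 179° + 8/60 + 11.55/3600 = 179 + 0.133333 + 0.003208 = 179.1365417
  E → positive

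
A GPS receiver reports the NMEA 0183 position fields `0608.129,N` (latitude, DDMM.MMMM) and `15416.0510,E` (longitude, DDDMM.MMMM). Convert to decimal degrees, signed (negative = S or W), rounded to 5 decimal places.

6.13548, 154.26752

Lat: degrees = first 2 digits = 6, minutes = 8.129; 6 + 8.129/60 = 6.135483
N → positive
Lon: split at 3 digits → 154° and 16.051′; 154 + 16.051/60 = 154.267517
E ⇒ keep positive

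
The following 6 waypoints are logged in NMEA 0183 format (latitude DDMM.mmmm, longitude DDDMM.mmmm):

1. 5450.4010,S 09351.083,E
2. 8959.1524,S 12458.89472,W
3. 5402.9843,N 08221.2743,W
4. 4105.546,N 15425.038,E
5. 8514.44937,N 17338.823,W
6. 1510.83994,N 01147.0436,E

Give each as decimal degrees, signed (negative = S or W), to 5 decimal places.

Point 1:
  φ: degrees = first 2 digits = 54, minutes = 50.401; 54 + 50.401/60 = 54.840017
  S → negative
  Longitude: split at 3 digits → 093° and 51.083′; 93 + 51.083/60 = 93.851383
  E ⇒ keep positive
Point 2:
  φ: degrees = first 2 digits = 89, minutes = 59.1524; 89 + 59.1524/60 = 89.985873
  S → negative
  Longitude: split at 3 digits → 124° and 58.89472′; 124 + 58.89472/60 = 124.981579
  hemisphere W, so the sign is −
Point 3:
  Lat: degrees = first 2 digits = 54, minutes = 2.9843; 54 + 2.9843/60 = 54.049738
  N → positive
  λ: degrees = first 3 digits = 82, minutes = 21.2743; 82 + 21.2743/60 = 82.354572
  W → negative
Point 4:
  Lat: split at 2 digits → 41° and 5.546′; 41 + 5.546/60 = 41.092433
  N ⇒ keep positive
  Longitude: degrees = first 3 digits = 154, minutes = 25.038; 154 + 25.038/60 = 154.417300
  E → positive
Point 5:
  Latitude: degrees = first 2 digits = 85, minutes = 14.44937; 85 + 14.44937/60 = 85.240823
  N → positive
  Lon: degrees = first 3 digits = 173, minutes = 38.823; 173 + 38.823/60 = 173.647050
  W ⇒ negate
Point 6:
  φ: degrees = first 2 digits = 15, minutes = 10.83994; 15 + 10.83994/60 = 15.180666
  N ⇒ keep positive
  Longitude: degrees = first 3 digits = 11, minutes = 47.0436; 11 + 47.0436/60 = 11.784060
  E → positive

1. -54.84002, 93.85138
2. -89.98587, -124.98158
3. 54.04974, -82.35457
4. 41.09243, 154.41730
5. 85.24082, -173.64705
6. 15.18067, 11.78406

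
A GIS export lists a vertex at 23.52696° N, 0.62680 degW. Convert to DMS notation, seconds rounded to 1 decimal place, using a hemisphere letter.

Lat: 0.526960° → 31.61760′; 0.61760 × 60 = 37.056″
Longitude: 0.626800 × 60 = 37.60800′ → 37′, remainder × 60 = 36.480″

23°31′37.1″ N, 0°37′36.5″ W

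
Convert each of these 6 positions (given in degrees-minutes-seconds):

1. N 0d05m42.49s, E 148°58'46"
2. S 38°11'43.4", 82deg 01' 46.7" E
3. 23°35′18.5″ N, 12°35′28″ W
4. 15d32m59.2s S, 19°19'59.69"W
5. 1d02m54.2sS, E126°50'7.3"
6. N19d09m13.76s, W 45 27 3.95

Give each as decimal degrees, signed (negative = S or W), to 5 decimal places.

Point 1:
  φ: 0° + 5/60 + 42.49/3600 = 0 + 0.083333 + 0.011803 = 0.095136
  N ⇒ keep positive
  Longitude: 148° + 58/60 + 46/3600 = 148 + 0.966667 + 0.012778 = 148.979444
  E → positive
Point 2:
  Lat: 38 + 11/60 + 43.4/3600 = 38.195389
  hemisphere S, so the sign is −
  Lon: 82° + 1/60 + 46.7/3600 = 82 + 0.016667 + 0.012972 = 82.029639
  E → positive
Point 3:
  Latitude: 23° + 35/60 + 18.5/3600 = 23 + 0.583333 + 0.005139 = 23.588472
  N → positive
  Longitude: 12° + 35/60 + 28/3600 = 12 + 0.583333 + 0.007778 = 12.591111
  hemisphere W, so the sign is −
Point 4:
  φ: 15 + 32/60 + 59.2/3600 = 15.549778
  S → negative
  Longitude: 19 + 19/60 + 59.69/3600 = 19.333247
  hemisphere W, so the sign is −
Point 5:
  Lat: 2′ + 54.2″ = 2.90333′; 1 + 2.90333/60 = 1.048389
  hemisphere S, so the sign is −
  Lon: 126° + 50/60 + 7.3/3600 = 126 + 0.833333 + 0.002028 = 126.835361
  E → positive
Point 6:
  Lat: 19 + 9/60 + 13.76/3600 = 19.153822
  N → positive
  Lon: 45 + 27/60 + 3.95/3600 = 45.451097
  hemisphere W, so the sign is −

1. 0.09514, 148.97944
2. -38.19539, 82.02964
3. 23.58847, -12.59111
4. -15.54978, -19.33325
5. -1.04839, 126.83536
6. 19.15382, -45.45110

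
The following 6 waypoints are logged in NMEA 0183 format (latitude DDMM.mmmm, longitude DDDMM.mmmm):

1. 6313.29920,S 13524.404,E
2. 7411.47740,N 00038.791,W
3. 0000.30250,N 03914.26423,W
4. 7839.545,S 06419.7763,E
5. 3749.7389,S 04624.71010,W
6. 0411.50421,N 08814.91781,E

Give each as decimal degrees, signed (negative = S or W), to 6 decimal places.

1. -63.221653, 135.406733
2. 74.191290, -0.646517
3. 0.005042, -39.237737
4. -78.659083, 64.329605
5. -37.828982, -46.411835
6. 4.191737, 88.248630

Point 1:
  φ: degrees = first 2 digits = 63, minutes = 13.2992; 63 + 13.2992/60 = 63.2216533
  S → negative
  Lon: degrees = first 3 digits = 135, minutes = 24.404; 135 + 24.404/60 = 135.4067333
  E ⇒ keep positive
Point 2:
  Lat: degrees = first 2 digits = 74, minutes = 11.4774; 74 + 11.4774/60 = 74.1912900
  N → positive
  λ: split at 3 digits → 000° and 38.791′; 0 + 38.791/60 = 0.6465167
  hemisphere W, so the sign is −
Point 3:
  Lat: degrees = first 2 digits = 0, minutes = 0.3025; 0 + 0.3025/60 = 0.0050417
  N ⇒ keep positive
  Lon: degrees = first 3 digits = 39, minutes = 14.26423; 39 + 14.26423/60 = 39.2377372
  hemisphere W, so the sign is −
Point 4:
  Latitude: split at 2 digits → 78° and 39.545′; 78 + 39.545/60 = 78.6590833
  S → negative
  λ: split at 3 digits → 064° and 19.7763′; 64 + 19.7763/60 = 64.3296050
  E ⇒ keep positive
Point 5:
  Lat: split at 2 digits → 37° and 49.7389′; 37 + 49.7389/60 = 37.8289817
  S ⇒ negate
  Longitude: degrees = first 3 digits = 46, minutes = 24.7101; 46 + 24.7101/60 = 46.4118350
  W ⇒ negate
Point 6:
  Latitude: split at 2 digits → 04° and 11.50421′; 4 + 11.50421/60 = 4.1917368
  N ⇒ keep positive
  λ: degrees = first 3 digits = 88, minutes = 14.91781; 88 + 14.91781/60 = 88.2486302
  E ⇒ keep positive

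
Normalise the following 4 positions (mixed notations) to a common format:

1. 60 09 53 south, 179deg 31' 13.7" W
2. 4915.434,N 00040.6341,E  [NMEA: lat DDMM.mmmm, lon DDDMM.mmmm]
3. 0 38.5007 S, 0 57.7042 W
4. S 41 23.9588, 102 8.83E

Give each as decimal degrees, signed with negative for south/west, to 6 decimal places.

1. -60.164722, -179.520472
2. 49.257233, 0.677235
3. -0.641678, -0.961737
4. -41.399313, 102.147167

Point 1:
  Lat: 60 + 9/60 + 53/3600 = 60.1647222
  S ⇒ negate
  λ: 179 + 31/60 + 13.7/3600 = 179.5204722
  hemisphere W, so the sign is −
Point 2:
  Lat: split at 2 digits → 49° and 15.434′; 49 + 15.434/60 = 49.2572333
  N ⇒ keep positive
  Lon: split at 3 digits → 000° and 40.6341′; 0 + 40.6341/60 = 0.6772350
  E → positive
Point 3:
  φ: 0 + 38.5007/60 = 0.6416783
  S ⇒ negate
  Longitude: 0 + 57.7042/60 = 0.9617367
  W → negative
Point 4:
  φ: 23.9588′ = 0.399313°; total 41.3993133
  S → negative
  Lon: 8.83′ = 0.147167°; total 102.1471667
  E ⇒ keep positive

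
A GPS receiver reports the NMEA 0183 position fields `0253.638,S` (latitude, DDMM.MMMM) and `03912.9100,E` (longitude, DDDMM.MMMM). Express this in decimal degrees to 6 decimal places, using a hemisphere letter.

2.893967° S, 39.215167° E

Latitude: split at 2 digits → 02° and 53.638′; 2 + 53.638/60 = 2.8939667
Lon: degrees = first 3 digits = 39, minutes = 12.91; 39 + 12.91/60 = 39.2151667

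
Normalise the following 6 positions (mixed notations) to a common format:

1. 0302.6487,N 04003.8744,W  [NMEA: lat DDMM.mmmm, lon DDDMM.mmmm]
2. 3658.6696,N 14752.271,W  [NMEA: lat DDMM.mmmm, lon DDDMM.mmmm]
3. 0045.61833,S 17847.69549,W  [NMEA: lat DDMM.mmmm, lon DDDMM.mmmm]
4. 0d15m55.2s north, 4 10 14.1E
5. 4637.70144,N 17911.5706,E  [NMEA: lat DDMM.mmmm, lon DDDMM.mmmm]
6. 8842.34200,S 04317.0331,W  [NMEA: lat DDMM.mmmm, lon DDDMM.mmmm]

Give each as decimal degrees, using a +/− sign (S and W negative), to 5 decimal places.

1. 3.04415, -40.06457
2. 36.97783, -147.87118
3. -0.76031, -178.79492
4. 0.26533, 4.17058
5. 46.62836, 179.19284
6. -88.70570, -43.28389

Point 1:
  Lat: split at 2 digits → 03° and 2.6487′; 3 + 2.6487/60 = 3.044145
  N → positive
  λ: degrees = first 3 digits = 40, minutes = 3.8744; 40 + 3.8744/60 = 40.064573
  hemisphere W, so the sign is −
Point 2:
  Latitude: split at 2 digits → 36° and 58.6696′; 36 + 58.6696/60 = 36.977827
  N → positive
  Lon: split at 3 digits → 147° and 52.271′; 147 + 52.271/60 = 147.871183
  W ⇒ negate
Point 3:
  Lat: degrees = first 2 digits = 0, minutes = 45.61833; 0 + 45.61833/60 = 0.760306
  hemisphere S, so the sign is −
  Lon: split at 3 digits → 178° and 47.69549′; 178 + 47.69549/60 = 178.794925
  W → negative
Point 4:
  φ: 0° + 15/60 + 55.2/3600 = 0 + 0.250000 + 0.015333 = 0.265333
  N ⇒ keep positive
  Lon: 4 + 10/60 + 14.1/3600 = 4.170583
  E → positive
Point 5:
  Lat: split at 2 digits → 46° and 37.70144′; 46 + 37.70144/60 = 46.628357
  N ⇒ keep positive
  Lon: degrees = first 3 digits = 179, minutes = 11.5706; 179 + 11.5706/60 = 179.192843
  E ⇒ keep positive
Point 6:
  Latitude: split at 2 digits → 88° and 42.342′; 88 + 42.342/60 = 88.705700
  S ⇒ negate
  Lon: degrees = first 3 digits = 43, minutes = 17.0331; 43 + 17.0331/60 = 43.283885
  hemisphere W, so the sign is −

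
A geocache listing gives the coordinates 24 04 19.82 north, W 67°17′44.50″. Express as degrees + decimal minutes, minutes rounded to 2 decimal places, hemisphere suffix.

24° 4.33′ N, 67° 17.74′ W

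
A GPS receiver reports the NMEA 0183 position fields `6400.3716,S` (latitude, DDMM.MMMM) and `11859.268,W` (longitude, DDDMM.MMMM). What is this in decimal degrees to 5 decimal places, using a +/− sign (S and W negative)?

φ: split at 2 digits → 64° and 0.3716′; 64 + 0.3716/60 = 64.006193
hemisphere S, so the sign is −
Lon: degrees = first 3 digits = 118, minutes = 59.268; 118 + 59.268/60 = 118.987800
hemisphere W, so the sign is −

-64.00619, -118.98780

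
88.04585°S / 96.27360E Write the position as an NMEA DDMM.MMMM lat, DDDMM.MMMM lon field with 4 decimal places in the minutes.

Latitude: minutes = (88.045850 − 88) × 60 = 2.751000
Lon: minutes = (96.273600 − 96) × 60 = 16.416000

8802.7510,S / 09616.4160,E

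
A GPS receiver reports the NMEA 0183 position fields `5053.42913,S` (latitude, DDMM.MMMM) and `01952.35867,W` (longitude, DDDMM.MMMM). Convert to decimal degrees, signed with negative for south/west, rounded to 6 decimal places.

Latitude: split at 2 digits → 50° and 53.42913′; 50 + 53.42913/60 = 50.8904855
hemisphere S, so the sign is −
Lon: degrees = first 3 digits = 19, minutes = 52.35867; 19 + 52.35867/60 = 19.8726445
W → negative

-50.890486, -19.872645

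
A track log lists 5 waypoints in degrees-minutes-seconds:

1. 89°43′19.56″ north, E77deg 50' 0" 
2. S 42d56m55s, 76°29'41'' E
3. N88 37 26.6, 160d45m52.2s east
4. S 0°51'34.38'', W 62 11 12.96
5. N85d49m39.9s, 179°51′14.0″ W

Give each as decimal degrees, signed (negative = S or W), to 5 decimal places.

1. 89.72210, 77.83333
2. -42.94861, 76.49472
3. 88.62406, 160.76450
4. -0.85955, -62.18693
5. 85.82775, -179.85389

Point 1:
  Lat: 43′ + 19.56″ = 43.32600′; 89 + 43.32600/60 = 89.722100
  N → positive
  Lon: 50′ + 0″ = 50.00000′; 77 + 50.00000/60 = 77.833333
  E ⇒ keep positive
Point 2:
  φ: 56′ + 55″ = 56.91667′; 42 + 56.91667/60 = 42.948611
  hemisphere S, so the sign is −
  λ: 76° + 29/60 + 41/3600 = 76 + 0.483333 + 0.011389 = 76.494722
  E → positive
Point 3:
  Latitude: 88 + 37/60 + 26.6/3600 = 88.624056
  N ⇒ keep positive
  Longitude: 45′ + 52.2″ = 45.87000′; 160 + 45.87000/60 = 160.764500
  E → positive
Point 4:
  φ: 51′ + 34.38″ = 51.57300′; 0 + 51.57300/60 = 0.859550
  S → negative
  Lon: 62 + 11/60 + 12.96/3600 = 62.186933
  hemisphere W, so the sign is −
Point 5:
  Latitude: 85° + 49/60 + 39.9/3600 = 85 + 0.816667 + 0.011083 = 85.827750
  N → positive
  Lon: 51′ + 14″ = 51.23333′; 179 + 51.23333/60 = 179.853889
  W ⇒ negate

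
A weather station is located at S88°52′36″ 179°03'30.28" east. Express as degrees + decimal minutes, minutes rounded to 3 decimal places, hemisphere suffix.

Lat: 52 + 36/60 = 52.60000′
Lon: 3 + 30.28/60 = 3.50467′

88° 52.600′ S, 179° 3.505′ E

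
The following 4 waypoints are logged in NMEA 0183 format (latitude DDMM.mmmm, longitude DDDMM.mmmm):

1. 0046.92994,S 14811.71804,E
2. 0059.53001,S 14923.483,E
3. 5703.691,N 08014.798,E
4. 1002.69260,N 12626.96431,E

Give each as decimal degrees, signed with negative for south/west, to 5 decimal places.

1. -0.78217, 148.19530
2. -0.99217, 149.39138
3. 57.06152, 80.24663
4. 10.04488, 126.44941

Point 1:
  Lat: degrees = first 2 digits = 0, minutes = 46.92994; 0 + 46.92994/60 = 0.782166
  hemisphere S, so the sign is −
  λ: split at 3 digits → 148° and 11.71804′; 148 + 11.71804/60 = 148.195301
  E ⇒ keep positive
Point 2:
  Lat: degrees = first 2 digits = 0, minutes = 59.53001; 0 + 59.53001/60 = 0.992167
  S → negative
  Lon: split at 3 digits → 149° and 23.483′; 149 + 23.483/60 = 149.391383
  E → positive
Point 3:
  Lat: degrees = first 2 digits = 57, minutes = 3.691; 57 + 3.691/60 = 57.061517
  N ⇒ keep positive
  Lon: split at 3 digits → 080° and 14.798′; 80 + 14.798/60 = 80.246633
  E → positive
Point 4:
  φ: split at 2 digits → 10° and 2.6926′; 10 + 2.6926/60 = 10.044877
  N ⇒ keep positive
  λ: split at 3 digits → 126° and 26.96431′; 126 + 26.96431/60 = 126.449405
  E → positive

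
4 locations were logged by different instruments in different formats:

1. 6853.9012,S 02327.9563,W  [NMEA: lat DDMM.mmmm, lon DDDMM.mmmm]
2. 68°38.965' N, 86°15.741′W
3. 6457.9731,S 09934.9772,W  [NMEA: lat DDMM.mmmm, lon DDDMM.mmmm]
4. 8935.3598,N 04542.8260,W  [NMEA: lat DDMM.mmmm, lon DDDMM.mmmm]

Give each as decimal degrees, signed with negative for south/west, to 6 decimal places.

1. -68.898353, -23.465938
2. 68.649417, -86.262350
3. -64.966218, -99.582953
4. 89.589330, -45.713767

Point 1:
  φ: split at 2 digits → 68° and 53.9012′; 68 + 53.9012/60 = 68.8983533
  S → negative
  Lon: degrees = first 3 digits = 23, minutes = 27.9563; 23 + 27.9563/60 = 23.4659383
  W → negative
Point 2:
  Latitude: 68 + 38.965/60 = 68.6494167
  N → positive
  Longitude: 86 + 15.741/60 = 86.2623500
  W ⇒ negate
Point 3:
  Latitude: split at 2 digits → 64° and 57.9731′; 64 + 57.9731/60 = 64.9662183
  S ⇒ negate
  λ: degrees = first 3 digits = 99, minutes = 34.9772; 99 + 34.9772/60 = 99.5829533
  W ⇒ negate
Point 4:
  Latitude: split at 2 digits → 89° and 35.3598′; 89 + 35.3598/60 = 89.5893300
  N ⇒ keep positive
  Longitude: degrees = first 3 digits = 45, minutes = 42.826; 45 + 42.826/60 = 45.7137667
  W ⇒ negate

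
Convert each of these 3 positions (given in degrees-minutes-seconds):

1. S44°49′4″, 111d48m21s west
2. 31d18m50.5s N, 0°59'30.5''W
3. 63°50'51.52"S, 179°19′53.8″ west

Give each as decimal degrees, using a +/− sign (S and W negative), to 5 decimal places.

1. -44.81778, -111.80583
2. 31.31403, -0.99181
3. -63.84764, -179.33161

Point 1:
  Lat: 44 + 49/60 + 4/3600 = 44.817778
  S → negative
  λ: 48′ + 21″ = 48.35000′; 111 + 48.35000/60 = 111.805833
  hemisphere W, so the sign is −
Point 2:
  Lat: 31 + 18/60 + 50.5/3600 = 31.314028
  N ⇒ keep positive
  Lon: 59′ + 30.5″ = 59.50833′; 0 + 59.50833/60 = 0.991806
  W ⇒ negate
Point 3:
  φ: 63° + 50/60 + 51.52/3600 = 63 + 0.833333 + 0.014311 = 63.847644
  hemisphere S, so the sign is −
  Lon: 179° + 19/60 + 53.8/3600 = 179 + 0.316667 + 0.014944 = 179.331611
  W ⇒ negate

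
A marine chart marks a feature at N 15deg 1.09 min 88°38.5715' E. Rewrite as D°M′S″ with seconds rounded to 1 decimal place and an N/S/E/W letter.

Latitude: fractional minutes 0.09000 × 60 = 5.400″
Longitude: 38.57150′ → 38′ and 0.57150 × 60 = 34.290″

15°01′5.4″ N, 88°38′34.3″ E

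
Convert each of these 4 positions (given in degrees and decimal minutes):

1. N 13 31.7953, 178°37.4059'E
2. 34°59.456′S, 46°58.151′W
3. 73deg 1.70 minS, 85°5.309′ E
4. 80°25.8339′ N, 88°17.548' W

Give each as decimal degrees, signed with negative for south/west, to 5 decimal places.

1. 13.52992, 178.62343
2. -34.99093, -46.96918
3. -73.02833, 85.08848
4. 80.43057, -88.29247

Point 1:
  Lat: 31.7953′ = 0.529922°; total 13.529922
  N → positive
  Longitude: 37.4059′ = 0.623432°; total 178.623432
  E → positive
Point 2:
  Lat: 59.456′ = 0.990933°; total 34.990933
  S ⇒ negate
  λ: 58.151′ = 0.969183°; total 46.969183
  W ⇒ negate
Point 3:
  φ: 73 + 1.7/60 = 73.028333
  S → negative
  Longitude: 85 + 5.309/60 = 85.088483
  E ⇒ keep positive
Point 4:
  Lat: 80 + 25.8339/60 = 80.430565
  N → positive
  Lon: 17.548′ = 0.292467°; total 88.292467
  hemisphere W, so the sign is −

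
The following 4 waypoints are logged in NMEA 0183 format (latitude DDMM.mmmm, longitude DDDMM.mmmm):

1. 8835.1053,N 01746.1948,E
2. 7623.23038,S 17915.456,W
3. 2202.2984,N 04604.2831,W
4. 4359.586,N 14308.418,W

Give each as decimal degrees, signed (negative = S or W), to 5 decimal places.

Point 1:
  Latitude: split at 2 digits → 88° and 35.1053′; 88 + 35.1053/60 = 88.585088
  N → positive
  Longitude: split at 3 digits → 017° and 46.1948′; 17 + 46.1948/60 = 17.769913
  E → positive
Point 2:
  Latitude: degrees = first 2 digits = 76, minutes = 23.23038; 76 + 23.23038/60 = 76.387173
  S → negative
  Lon: split at 3 digits → 179° and 15.456′; 179 + 15.456/60 = 179.257600
  hemisphere W, so the sign is −
Point 3:
  Lat: split at 2 digits → 22° and 2.2984′; 22 + 2.2984/60 = 22.038307
  N → positive
  λ: degrees = first 3 digits = 46, minutes = 4.2831; 46 + 4.2831/60 = 46.071385
  W ⇒ negate
Point 4:
  φ: degrees = first 2 digits = 43, minutes = 59.586; 43 + 59.586/60 = 43.993100
  N → positive
  Lon: split at 3 digits → 143° and 8.418′; 143 + 8.418/60 = 143.140300
  hemisphere W, so the sign is −

1. 88.58509, 17.76991
2. -76.38717, -179.25760
3. 22.03831, -46.07139
4. 43.99310, -143.14030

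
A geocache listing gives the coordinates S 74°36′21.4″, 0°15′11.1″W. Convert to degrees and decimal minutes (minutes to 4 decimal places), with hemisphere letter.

Latitude: seconds/60 = 0.35667; minutes = 36 + 0.35667 = 36.356667
λ: seconds/60 = 0.18500; minutes = 15 + 0.18500 = 15.185000

74° 36.3567′ S, 0° 15.1850′ W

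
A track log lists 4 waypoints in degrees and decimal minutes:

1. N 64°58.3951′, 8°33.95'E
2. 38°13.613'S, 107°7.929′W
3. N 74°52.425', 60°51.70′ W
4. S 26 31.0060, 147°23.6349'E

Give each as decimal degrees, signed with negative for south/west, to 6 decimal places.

Point 1:
  Lat: 58.3951′ = 0.973252°; total 64.9732517
  N ⇒ keep positive
  λ: 8 + 33.95/60 = 8.5658333
  E ⇒ keep positive
Point 2:
  Lat: 38 + 13.613/60 = 38.2268833
  hemisphere S, so the sign is −
  Longitude: 107 + 7.929/60 = 107.1321500
  W ⇒ negate
Point 3:
  φ: 52.425′ = 0.873750°; total 74.8737500
  N → positive
  λ: 60 + 51.7/60 = 60.8616667
  W → negative
Point 4:
  Lat: 31.006′ = 0.516767°; total 26.5167667
  S → negative
  Lon: 23.6349′ = 0.393915°; total 147.3939150
  E ⇒ keep positive

1. 64.973252, 8.565833
2. -38.226883, -107.132150
3. 74.873750, -60.861667
4. -26.516767, 147.393915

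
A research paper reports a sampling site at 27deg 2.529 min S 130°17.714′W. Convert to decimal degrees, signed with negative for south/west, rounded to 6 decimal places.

-27.042150, -130.295233

Lat: 2.529′ = 0.042150°; total 27.0421500
S ⇒ negate
Longitude: 130 + 17.714/60 = 130.2952333
W → negative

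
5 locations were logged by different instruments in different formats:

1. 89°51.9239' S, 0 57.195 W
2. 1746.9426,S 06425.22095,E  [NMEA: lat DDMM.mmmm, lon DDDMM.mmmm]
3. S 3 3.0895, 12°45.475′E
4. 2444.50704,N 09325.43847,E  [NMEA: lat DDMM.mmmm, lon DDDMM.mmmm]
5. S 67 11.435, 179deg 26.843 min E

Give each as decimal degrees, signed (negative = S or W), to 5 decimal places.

Point 1:
  Lat: 51.9239′ = 0.865398°; total 89.865398
  S ⇒ negate
  λ: 0 + 57.195/60 = 0.953250
  hemisphere W, so the sign is −
Point 2:
  Lat: degrees = first 2 digits = 17, minutes = 46.9426; 17 + 46.9426/60 = 17.782377
  S → negative
  Longitude: degrees = first 3 digits = 64, minutes = 25.22095; 64 + 25.22095/60 = 64.420349
  E → positive
Point 3:
  Latitude: 3.0895′ = 0.051492°; total 3.051492
  S ⇒ negate
  Lon: 12 + 45.475/60 = 12.757917
  E ⇒ keep positive
Point 4:
  Latitude: degrees = first 2 digits = 24, minutes = 44.50704; 24 + 44.50704/60 = 24.741784
  N ⇒ keep positive
  Longitude: split at 3 digits → 093° and 25.43847′; 93 + 25.43847/60 = 93.423975
  E ⇒ keep positive
Point 5:
  φ: 67 + 11.435/60 = 67.190583
  S ⇒ negate
  λ: 26.843′ = 0.447383°; total 179.447383
  E → positive

1. -89.86540, -0.95325
2. -17.78238, 64.42035
3. -3.05149, 12.75792
4. 24.74178, 93.42397
5. -67.19058, 179.44738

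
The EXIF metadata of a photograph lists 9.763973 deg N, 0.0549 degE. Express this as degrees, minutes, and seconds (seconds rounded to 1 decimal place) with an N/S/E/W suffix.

Lat: 0.763973 × 60 = 45.83838′ → 45′, remainder × 60 = 50.303″
Lon: 0.054900° → 3.29400′; 0.29400 × 60 = 17.640″

9°45′50.3″ N, 0°03′17.6″ E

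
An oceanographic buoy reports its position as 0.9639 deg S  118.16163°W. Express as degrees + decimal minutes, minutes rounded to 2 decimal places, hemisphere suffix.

0° 57.83′ S, 118° 9.70′ W

φ: fractional part 0.963900 → 57.8340 minutes
Lon: minutes = (118.161630 − 118) × 60 = 9.6978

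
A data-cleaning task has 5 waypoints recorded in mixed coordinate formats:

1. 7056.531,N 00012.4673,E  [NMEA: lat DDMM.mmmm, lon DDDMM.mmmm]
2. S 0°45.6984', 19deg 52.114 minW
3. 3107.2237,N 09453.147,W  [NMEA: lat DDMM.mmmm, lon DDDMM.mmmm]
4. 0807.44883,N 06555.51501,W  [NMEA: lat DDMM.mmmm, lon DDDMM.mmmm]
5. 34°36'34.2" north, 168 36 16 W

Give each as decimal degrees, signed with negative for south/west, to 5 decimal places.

Point 1:
  Latitude: degrees = first 2 digits = 70, minutes = 56.531; 70 + 56.531/60 = 70.942183
  N ⇒ keep positive
  λ: degrees = first 3 digits = 0, minutes = 12.4673; 0 + 12.4673/60 = 0.207788
  E ⇒ keep positive
Point 2:
  φ: 45.6984′ = 0.761640°; total 0.761640
  hemisphere S, so the sign is −
  λ: 19 + 52.114/60 = 19.868567
  W → negative
Point 3:
  Latitude: degrees = first 2 digits = 31, minutes = 7.2237; 31 + 7.2237/60 = 31.120395
  N → positive
  Lon: degrees = first 3 digits = 94, minutes = 53.147; 94 + 53.147/60 = 94.885783
  W → negative
Point 4:
  φ: degrees = first 2 digits = 8, minutes = 7.44883; 8 + 7.44883/60 = 8.124147
  N → positive
  Longitude: degrees = first 3 digits = 65, minutes = 55.51501; 65 + 55.51501/60 = 65.925250
  W ⇒ negate
Point 5:
  Latitude: 36′ + 34.2″ = 36.57000′; 34 + 36.57000/60 = 34.609500
  N → positive
  Longitude: 168° + 36/60 + 16/3600 = 168 + 0.600000 + 0.004444 = 168.604444
  W ⇒ negate

1. 70.94218, 0.20779
2. -0.76164, -19.86857
3. 31.12040, -94.88578
4. 8.12415, -65.92525
5. 34.60950, -168.60444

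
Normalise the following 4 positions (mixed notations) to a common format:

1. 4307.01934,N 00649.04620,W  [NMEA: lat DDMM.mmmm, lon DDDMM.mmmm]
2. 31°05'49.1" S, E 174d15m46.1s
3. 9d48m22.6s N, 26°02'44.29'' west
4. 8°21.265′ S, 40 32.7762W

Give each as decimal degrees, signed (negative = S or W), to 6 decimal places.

Point 1:
  φ: degrees = first 2 digits = 43, minutes = 7.01934; 43 + 7.01934/60 = 43.1169890
  N → positive
  Longitude: degrees = first 3 digits = 6, minutes = 49.0462; 6 + 49.0462/60 = 6.8174367
  W → negative
Point 2:
  φ: 5′ + 49.1″ = 5.81833′; 31 + 5.81833/60 = 31.0969722
  S ⇒ negate
  Lon: 15′ + 46.1″ = 15.76833′; 174 + 15.76833/60 = 174.2628056
  E → positive
Point 3:
  Lat: 48′ + 22.6″ = 48.37667′; 9 + 48.37667/60 = 9.8062778
  N ⇒ keep positive
  Lon: 26° + 2/60 + 44.29/3600 = 26 + 0.033333 + 0.012303 = 26.0456361
  W ⇒ negate
Point 4:
  Lat: 21.265′ = 0.354417°; total 8.3544167
  hemisphere S, so the sign is −
  λ: 32.7762′ = 0.546270°; total 40.5462700
  W ⇒ negate

1. 43.116989, -6.817437
2. -31.096972, 174.262806
3. 9.806278, -26.045636
4. -8.354417, -40.546270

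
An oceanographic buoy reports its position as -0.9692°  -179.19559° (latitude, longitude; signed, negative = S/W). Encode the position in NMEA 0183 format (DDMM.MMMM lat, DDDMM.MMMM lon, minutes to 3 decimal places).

0058.152,S / 17911.735,W

Latitude is negative → S; |value| = 0.969200
φ: 0° + 0.969200 × 60 = 0° 58.15200′
Longitude is negative → W; |value| = 179.195590
λ: 179° + 0.195590 × 60 = 179° 11.73540′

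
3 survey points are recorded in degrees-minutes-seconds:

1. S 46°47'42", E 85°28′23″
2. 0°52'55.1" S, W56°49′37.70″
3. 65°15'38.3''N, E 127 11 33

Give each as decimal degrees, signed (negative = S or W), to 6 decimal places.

Point 1:
  Lat: 46° + 47/60 + 42/3600 = 46 + 0.783333 + 0.011667 = 46.7950000
  S ⇒ negate
  λ: 85 + 28/60 + 23/3600 = 85.4730556
  E ⇒ keep positive
Point 2:
  Latitude: 52′ + 55.1″ = 52.91833′; 0 + 52.91833/60 = 0.8819722
  hemisphere S, so the sign is −
  λ: 49′ + 37.7″ = 49.62833′; 56 + 49.62833/60 = 56.8271389
  hemisphere W, so the sign is −
Point 3:
  φ: 65° + 15/60 + 38.3/3600 = 65 + 0.250000 + 0.010639 = 65.2606389
  N → positive
  Lon: 11′ + 33″ = 11.55000′; 127 + 11.55000/60 = 127.1925000
  E ⇒ keep positive

1. -46.795000, 85.473056
2. -0.881972, -56.827139
3. 65.260639, 127.192500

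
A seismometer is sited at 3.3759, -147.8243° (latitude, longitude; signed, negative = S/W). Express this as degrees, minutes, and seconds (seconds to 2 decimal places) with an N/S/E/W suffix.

3°22′33.24″ N, 147°49′27.48″ W

Latitude: whole degrees 3; 22.55400′ → 22′ and 33.2400″
Longitude is negative → W; |value| = 147.824300
λ: whole degrees 147; 49.45800′ → 49′ and 27.4800″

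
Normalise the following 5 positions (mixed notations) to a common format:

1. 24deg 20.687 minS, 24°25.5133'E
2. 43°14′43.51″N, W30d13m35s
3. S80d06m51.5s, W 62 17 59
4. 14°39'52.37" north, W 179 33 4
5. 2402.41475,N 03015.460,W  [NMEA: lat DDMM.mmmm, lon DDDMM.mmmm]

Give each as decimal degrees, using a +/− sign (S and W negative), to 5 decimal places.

Point 1:
  φ: 24 + 20.687/60 = 24.344783
  S → negative
  λ: 25.5133′ = 0.425222°; total 24.425222
  E ⇒ keep positive
Point 2:
  Latitude: 43 + 14/60 + 43.51/3600 = 43.245419
  N ⇒ keep positive
  Lon: 13′ + 35″ = 13.58333′; 30 + 13.58333/60 = 30.226389
  W → negative
Point 3:
  φ: 80 + 6/60 + 51.5/3600 = 80.114306
  hemisphere S, so the sign is −
  Longitude: 62 + 17/60 + 59/3600 = 62.299722
  W ⇒ negate
Point 4:
  Latitude: 14° + 39/60 + 52.37/3600 = 14 + 0.650000 + 0.014547 = 14.664547
  N → positive
  Lon: 179° + 33/60 + 4/3600 = 179 + 0.550000 + 0.001111 = 179.551111
  hemisphere W, so the sign is −
Point 5:
  Latitude: degrees = first 2 digits = 24, minutes = 2.41475; 24 + 2.41475/60 = 24.040246
  N ⇒ keep positive
  Lon: split at 3 digits → 030° and 15.46′; 30 + 15.46/60 = 30.257667
  W ⇒ negate

1. -24.34478, 24.42522
2. 43.24542, -30.22639
3. -80.11431, -62.29972
4. 14.66455, -179.55111
5. 24.04025, -30.25767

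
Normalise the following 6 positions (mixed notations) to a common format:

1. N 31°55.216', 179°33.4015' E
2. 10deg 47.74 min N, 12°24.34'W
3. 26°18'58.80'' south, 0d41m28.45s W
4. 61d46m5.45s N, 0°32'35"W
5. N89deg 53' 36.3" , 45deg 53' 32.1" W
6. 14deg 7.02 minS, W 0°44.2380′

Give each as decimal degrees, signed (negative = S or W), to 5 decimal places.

Point 1:
  Latitude: 55.216′ = 0.920267°; total 31.920267
  N ⇒ keep positive
  Longitude: 179 + 33.4015/60 = 179.556692
  E → positive
Point 2:
  φ: 10 + 47.74/60 = 10.795667
  N ⇒ keep positive
  λ: 12 + 24.34/60 = 12.405667
  W → negative
Point 3:
  φ: 26° + 18/60 + 58.8/3600 = 26 + 0.300000 + 0.016333 = 26.316333
  S ⇒ negate
  Lon: 0 + 41/60 + 28.45/3600 = 0.691236
  hemisphere W, so the sign is −
Point 4:
  φ: 46′ + 5.45″ = 46.09083′; 61 + 46.09083/60 = 61.768181
  N ⇒ keep positive
  Lon: 32′ + 35″ = 32.58333′; 0 + 32.58333/60 = 0.543056
  W ⇒ negate
Point 5:
  Latitude: 89° + 53/60 + 36.3/3600 = 89 + 0.883333 + 0.010083 = 89.893417
  N → positive
  Longitude: 45° + 53/60 + 32.1/3600 = 45 + 0.883333 + 0.008917 = 45.892250
  W ⇒ negate
Point 6:
  φ: 7.02′ = 0.117000°; total 14.117000
  S ⇒ negate
  Longitude: 44.238′ = 0.737300°; total 0.737300
  hemisphere W, so the sign is −

1. 31.92027, 179.55669
2. 10.79567, -12.40567
3. -26.31633, -0.69124
4. 61.76818, -0.54306
5. 89.89342, -45.89225
6. -14.11700, -0.73730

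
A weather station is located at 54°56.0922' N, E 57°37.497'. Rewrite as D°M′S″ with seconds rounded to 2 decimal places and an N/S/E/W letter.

Lat: fractional minutes 0.09220 × 60 = 5.5320″
λ: fractional minutes 0.49700 × 60 = 29.8200″

54°56′5.53″ N, 57°37′29.82″ E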